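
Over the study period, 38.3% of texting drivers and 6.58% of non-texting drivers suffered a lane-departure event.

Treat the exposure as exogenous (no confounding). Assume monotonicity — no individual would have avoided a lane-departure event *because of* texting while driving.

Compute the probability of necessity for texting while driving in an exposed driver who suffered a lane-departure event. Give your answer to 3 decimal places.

PN ≈ 0.828

p₁ = 0.383, p₀ = 0.0658.
Under exogeneity and monotonicity, PN = (p₁ − p₀) / p₁.
PN = (0.383 − 0.0658) / 0.383 = 0.3172 / 0.383 ≈ 0.8282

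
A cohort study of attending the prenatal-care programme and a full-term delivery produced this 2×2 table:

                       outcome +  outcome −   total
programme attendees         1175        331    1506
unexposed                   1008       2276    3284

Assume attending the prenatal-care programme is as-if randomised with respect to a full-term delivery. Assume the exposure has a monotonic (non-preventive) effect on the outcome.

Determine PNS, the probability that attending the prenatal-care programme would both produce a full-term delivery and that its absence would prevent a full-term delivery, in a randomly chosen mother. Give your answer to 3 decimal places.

PNS ≈ 0.473

p₁ = P(outcome | exposed) = 1175/1506 = 0.78021
p₀ = P(outcome | unexposed) = 1008/3284 = 0.30694
Under exogeneity and monotonicity, PNS = p₁ − p₀.
PNS = 0.78021 − 0.30694 = 0.47327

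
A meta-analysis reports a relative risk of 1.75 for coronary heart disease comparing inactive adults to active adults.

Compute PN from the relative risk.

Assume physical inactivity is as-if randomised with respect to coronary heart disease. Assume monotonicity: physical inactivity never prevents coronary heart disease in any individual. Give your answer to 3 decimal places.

PN ≈ 0.429

Under exogeneity and monotonicity, PN = (RR − 1) / RR = 1 − 1/RR.
PN = (1.75 − 1) / 1.75 = 0.75 / 1.75 ≈ 0.4286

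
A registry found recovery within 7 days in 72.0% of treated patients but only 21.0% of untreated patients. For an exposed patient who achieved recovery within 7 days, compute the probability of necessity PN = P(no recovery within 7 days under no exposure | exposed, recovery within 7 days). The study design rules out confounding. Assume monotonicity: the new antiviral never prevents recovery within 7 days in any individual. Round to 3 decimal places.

PN ≈ 0.708

p₁ = 0.72, p₀ = 0.21.
Under exogeneity and monotonicity, PN = (p₁ − p₀) / p₁.
PN = (0.72 − 0.21) / 0.72 = 0.51 / 0.72 ≈ 0.7083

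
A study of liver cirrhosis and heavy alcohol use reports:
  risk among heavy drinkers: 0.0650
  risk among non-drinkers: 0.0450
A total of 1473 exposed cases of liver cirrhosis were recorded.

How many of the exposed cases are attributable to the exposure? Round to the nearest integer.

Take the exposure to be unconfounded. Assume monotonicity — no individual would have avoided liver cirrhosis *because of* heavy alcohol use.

Let p₁ = 0.065, p₀ = 0.045.
PN = (p₁ − p₀)/p₁ = (0.065 − 0.045) / 0.065 ≈ 0.30769.
Attributable cases ≈ PN × (exposed cases) = 0.30769 × 1473 ≈ 453.23.

about 453 cases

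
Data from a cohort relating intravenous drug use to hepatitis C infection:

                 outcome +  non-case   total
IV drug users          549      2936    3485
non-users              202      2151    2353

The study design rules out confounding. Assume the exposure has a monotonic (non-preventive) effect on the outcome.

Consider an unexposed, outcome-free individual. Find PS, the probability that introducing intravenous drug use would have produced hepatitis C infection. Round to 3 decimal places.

PS ≈ 0.078

p₁ = P(outcome | exposed) = 549/3485 = 0.15753
p₀ = P(outcome | unexposed) = 202/2353 = 0.085848
Under exogeneity and monotonicity, PS = (p₁ − p₀)/(1 − p₀).
PS = (0.15753 − 0.085848) / 0.91415 ≈ 0.0784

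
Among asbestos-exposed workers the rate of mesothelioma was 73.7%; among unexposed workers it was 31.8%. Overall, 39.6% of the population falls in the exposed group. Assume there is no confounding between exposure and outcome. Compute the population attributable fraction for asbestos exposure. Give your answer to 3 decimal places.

p₁ = 0.737, p₀ = 0.318.
Overall risk P(Y=1) = π·p₁ + (1−π)·p₀ = 0.396×0.737 + 0.604×0.318 = 0.48392.
Under exogeneity, PAF = [P(Y=1) − p₀] / P(Y=1).
PAF = (0.48392 − 0.318) / 0.48392 ≈ 0.3429

PAF ≈ 0.343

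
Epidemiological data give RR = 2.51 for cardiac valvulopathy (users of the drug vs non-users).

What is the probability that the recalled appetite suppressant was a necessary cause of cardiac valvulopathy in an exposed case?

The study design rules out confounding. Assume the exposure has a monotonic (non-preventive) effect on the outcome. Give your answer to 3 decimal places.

PN ≈ 0.602

Under exogeneity and monotonicity, PN = (RR − 1) / RR = 1 − 1/RR.
PN = (2.51 − 1) / 2.51 = 1.51 / 2.51 ≈ 0.6016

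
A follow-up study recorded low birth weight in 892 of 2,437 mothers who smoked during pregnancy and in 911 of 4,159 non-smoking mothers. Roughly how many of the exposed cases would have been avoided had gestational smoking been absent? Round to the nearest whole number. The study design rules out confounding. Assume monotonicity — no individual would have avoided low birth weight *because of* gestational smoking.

about 358 cases

p₁ = P(outcome | exposed) = 892/2437 = 0.36602
p₀ = P(outcome | unexposed) = 911/4159 = 0.21904
PN = (p₁ − p₀)/p₁ = (0.36602 − 0.21904) / 0.36602 ≈ 0.40156.
Attributable cases ≈ PN × (exposed cases) = 0.40156 × 892 ≈ 358.19.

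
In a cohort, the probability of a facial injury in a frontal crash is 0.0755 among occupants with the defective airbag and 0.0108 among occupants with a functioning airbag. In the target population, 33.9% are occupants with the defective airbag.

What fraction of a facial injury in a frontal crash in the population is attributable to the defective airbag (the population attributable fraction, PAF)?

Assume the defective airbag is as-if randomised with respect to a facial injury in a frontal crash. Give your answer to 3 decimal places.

PAF ≈ 0.670

Let p₁ = 0.0755, p₀ = 0.0108.
Overall risk P(Y=1) = π·p₁ + (1−π)·p₀ = 0.339×0.0755 + 0.661×0.0108 = 0.032733.
Under exogeneity, PAF = [P(Y=1) − p₀] / P(Y=1).
PAF = (0.032733 − 0.0108) / 0.032733 ≈ 0.6701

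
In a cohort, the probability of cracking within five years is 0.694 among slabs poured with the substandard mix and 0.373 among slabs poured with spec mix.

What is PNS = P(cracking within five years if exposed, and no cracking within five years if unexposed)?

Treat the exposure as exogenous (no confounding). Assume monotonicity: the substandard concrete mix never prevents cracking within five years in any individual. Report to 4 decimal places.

PNS ≈ 0.3210

Let p₁ = 0.694, p₀ = 0.373.
Under exogeneity and monotonicity, PNS = p₁ − p₀.
PNS = 0.694 − 0.373 = 0.321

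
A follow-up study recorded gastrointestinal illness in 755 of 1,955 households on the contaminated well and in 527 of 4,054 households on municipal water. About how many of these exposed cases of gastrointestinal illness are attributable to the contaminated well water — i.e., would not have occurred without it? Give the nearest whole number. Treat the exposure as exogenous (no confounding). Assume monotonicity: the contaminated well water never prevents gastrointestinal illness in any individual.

p₁ = P(outcome | exposed) = 755/1955 = 0.38619
p₀ = P(outcome | unexposed) = 527/4054 = 0.13
PN = (p₁ − p₀)/p₁ = (0.38619 − 0.13) / 0.38619 ≈ 0.66339.
Attributable cases ≈ PN × (exposed cases) = 0.66339 × 755 ≈ 500.86.

about 501 cases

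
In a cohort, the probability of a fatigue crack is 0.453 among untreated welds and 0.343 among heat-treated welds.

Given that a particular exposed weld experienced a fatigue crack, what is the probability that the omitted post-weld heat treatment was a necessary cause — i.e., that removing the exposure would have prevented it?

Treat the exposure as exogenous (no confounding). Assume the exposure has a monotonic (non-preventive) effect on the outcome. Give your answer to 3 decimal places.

Let p₁ = 0.453, p₀ = 0.343.
Under exogeneity and monotonicity, PN = (p₁ − p₀) / p₁.
PN = (0.453 − 0.343) / 0.453 = 0.11 / 0.453 ≈ 0.2428

PN ≈ 0.243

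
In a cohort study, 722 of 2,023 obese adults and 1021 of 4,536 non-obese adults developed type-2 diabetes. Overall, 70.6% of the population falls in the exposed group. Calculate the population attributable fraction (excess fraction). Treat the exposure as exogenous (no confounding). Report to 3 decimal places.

PAF ≈ 0.292

p₁ = P(outcome | exposed) = 722/2023 = 0.3569
p₀ = P(outcome | unexposed) = 1021/4536 = 0.22509
Overall risk P(Y=1) = π·p₁ + (1−π)·p₀ = 0.706×0.3569 + 0.294×0.22509 = 0.31814.
Under exogeneity, PAF = [P(Y=1) − p₀] / P(Y=1).
PAF = (0.31814 − 0.22509) / 0.31814 ≈ 0.2925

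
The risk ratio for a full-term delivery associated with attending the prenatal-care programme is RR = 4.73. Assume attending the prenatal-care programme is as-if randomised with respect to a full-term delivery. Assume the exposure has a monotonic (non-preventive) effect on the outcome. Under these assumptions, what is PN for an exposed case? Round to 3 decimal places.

PN ≈ 0.789

Under exogeneity and monotonicity, PN = (RR − 1) / RR = 1 − 1/RR.
PN = (4.73 − 1) / 4.73 = 3.73 / 4.73 ≈ 0.7886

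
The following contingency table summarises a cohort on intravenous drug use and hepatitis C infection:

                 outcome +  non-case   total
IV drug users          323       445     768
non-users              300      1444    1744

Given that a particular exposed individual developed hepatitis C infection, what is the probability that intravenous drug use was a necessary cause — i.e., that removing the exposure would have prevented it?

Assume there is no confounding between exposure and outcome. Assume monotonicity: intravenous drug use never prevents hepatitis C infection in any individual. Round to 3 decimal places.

PN ≈ 0.591

p₁ = P(outcome | exposed) = 323/768 = 0.42057
p₀ = P(outcome | unexposed) = 300/1744 = 0.17202
Under exogeneity and monotonicity, PN = (p₁ − p₀) / p₁.
PN = (0.42057 − 0.17202) / 0.42057 = 0.24855 / 0.42057 ≈ 0.5910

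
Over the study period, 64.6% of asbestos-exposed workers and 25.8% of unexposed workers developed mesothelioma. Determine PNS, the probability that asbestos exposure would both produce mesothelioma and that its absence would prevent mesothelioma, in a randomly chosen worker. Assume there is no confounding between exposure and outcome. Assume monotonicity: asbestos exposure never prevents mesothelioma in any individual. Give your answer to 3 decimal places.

p₁ = 0.646, p₀ = 0.258.
Under exogeneity and monotonicity, PNS = p₁ − p₀.
PNS = 0.646 − 0.258 = 0.388

PNS ≈ 0.388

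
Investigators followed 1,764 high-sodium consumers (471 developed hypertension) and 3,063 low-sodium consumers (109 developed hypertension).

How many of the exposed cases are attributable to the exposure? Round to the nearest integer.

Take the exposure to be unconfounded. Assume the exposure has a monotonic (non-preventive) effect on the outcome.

about 408 cases

p₁ = P(outcome | exposed) = 471/1764 = 0.26701
p₀ = P(outcome | unexposed) = 109/3063 = 0.035586
PN = (p₁ − p₀)/p₁ = (0.26701 − 0.035586) / 0.26701 ≈ 0.86672.
Attributable cases ≈ PN × (exposed cases) = 0.86672 × 471 ≈ 408.23.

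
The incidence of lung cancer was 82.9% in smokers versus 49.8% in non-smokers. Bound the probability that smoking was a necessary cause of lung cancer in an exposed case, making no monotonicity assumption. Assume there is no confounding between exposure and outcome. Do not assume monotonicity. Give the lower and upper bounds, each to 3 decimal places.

0.399 ≤ PN ≤ 0.606

p₁ = 0.829, p₀ = 0.498.
Under exogeneity alone the bounds on PN are max{0,(p₁−p₀)/p₁} ≤ PN ≤ min{1,(1−p₀)/p₁}.
  lower = (p₁ − p₀)/p₁ = 0.331 / 0.829 ≈ 0.3993
  upper = min{1, (1 − p₀)/p₁} = 0.502 / 0.829 ≈ 0.6055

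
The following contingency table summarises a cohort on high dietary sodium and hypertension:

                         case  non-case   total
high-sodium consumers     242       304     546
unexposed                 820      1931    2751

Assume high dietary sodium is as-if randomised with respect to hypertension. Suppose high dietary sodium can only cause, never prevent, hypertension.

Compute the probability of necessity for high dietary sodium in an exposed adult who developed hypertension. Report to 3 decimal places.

PN ≈ 0.327

p₁ = P(outcome | exposed) = 242/546 = 0.44322
p₀ = P(outcome | unexposed) = 820/2751 = 0.29807
Under exogeneity and monotonicity, PN = (p₁ − p₀) / p₁.
PN = (0.44322 − 0.29807) / 0.44322 = 0.14515 / 0.44322 ≈ 0.3275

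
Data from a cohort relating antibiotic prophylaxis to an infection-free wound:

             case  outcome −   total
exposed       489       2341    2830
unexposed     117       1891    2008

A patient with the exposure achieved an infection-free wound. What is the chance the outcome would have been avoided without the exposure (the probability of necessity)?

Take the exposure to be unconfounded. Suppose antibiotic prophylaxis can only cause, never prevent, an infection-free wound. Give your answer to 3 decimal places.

PN ≈ 0.663

p₁ = P(outcome | exposed) = 489/2830 = 0.17279
p₀ = P(outcome | unexposed) = 117/2008 = 0.058267
Under exogeneity and monotonicity, PN = (p₁ − p₀)/p₁.
PN = (0.17279 − 0.058267) / 0.17279 ≈ 0.6628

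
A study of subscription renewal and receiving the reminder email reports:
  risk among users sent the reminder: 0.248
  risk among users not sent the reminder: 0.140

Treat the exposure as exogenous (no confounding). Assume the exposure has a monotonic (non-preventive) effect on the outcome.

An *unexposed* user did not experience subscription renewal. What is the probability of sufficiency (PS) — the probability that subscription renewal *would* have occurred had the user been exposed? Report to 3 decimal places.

Let p₁ = 0.248, p₀ = 0.14.
Under exogeneity and monotonicity, PS = (p₁ − p₀) / (1 − p₀).
PS = (0.248 − 0.14) / (1 − 0.14) = 0.108 / 0.86 ≈ 0.1256

PS ≈ 0.126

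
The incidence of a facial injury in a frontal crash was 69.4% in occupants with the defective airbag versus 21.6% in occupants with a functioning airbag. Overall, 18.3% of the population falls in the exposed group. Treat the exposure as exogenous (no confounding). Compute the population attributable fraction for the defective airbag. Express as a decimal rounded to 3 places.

p₁ = 0.694, p₀ = 0.216.
Overall risk P(Y=1) = π·p₁ + (1−π)·p₀ = 0.183×0.694 + 0.817×0.216 = 0.30347.
Under exogeneity, PAF = [P(Y=1) − p₀] / P(Y=1).
PAF = (0.30347 − 0.216) / 0.30347 ≈ 0.2882

PAF ≈ 0.288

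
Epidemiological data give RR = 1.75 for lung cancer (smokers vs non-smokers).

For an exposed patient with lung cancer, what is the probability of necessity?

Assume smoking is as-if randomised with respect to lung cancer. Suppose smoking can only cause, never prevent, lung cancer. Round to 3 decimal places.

PN ≈ 0.429

Under exogeneity and monotonicity, PN = (RR − 1) / RR = 1 − 1/RR.
PN = (1.75 − 1) / 1.75 = 0.75 / 1.75 ≈ 0.4286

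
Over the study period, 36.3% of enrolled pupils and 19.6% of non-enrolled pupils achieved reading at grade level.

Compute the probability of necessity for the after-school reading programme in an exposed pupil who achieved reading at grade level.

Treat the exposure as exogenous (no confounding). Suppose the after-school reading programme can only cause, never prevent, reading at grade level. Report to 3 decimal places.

p₁ = 0.363, p₀ = 0.196.
Under exogeneity and monotonicity, PN = (p₁ − p₀) / p₁.
PN = (0.363 − 0.196) / 0.363 = 0.167 / 0.363 ≈ 0.4601

PN ≈ 0.460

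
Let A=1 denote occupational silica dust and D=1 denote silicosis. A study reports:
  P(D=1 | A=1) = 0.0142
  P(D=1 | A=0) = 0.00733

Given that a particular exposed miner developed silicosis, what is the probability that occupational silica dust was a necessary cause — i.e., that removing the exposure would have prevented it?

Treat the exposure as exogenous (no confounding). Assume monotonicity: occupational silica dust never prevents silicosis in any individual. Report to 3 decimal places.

Let p₁ = 0.0142, p₀ = 0.00733.
Under exogeneity and monotonicity, PN = (p₁ − p₀) / p₁.
PN = (0.0142 − 0.00733) / 0.0142 = 0.00687 / 0.0142 ≈ 0.4838

PN ≈ 0.484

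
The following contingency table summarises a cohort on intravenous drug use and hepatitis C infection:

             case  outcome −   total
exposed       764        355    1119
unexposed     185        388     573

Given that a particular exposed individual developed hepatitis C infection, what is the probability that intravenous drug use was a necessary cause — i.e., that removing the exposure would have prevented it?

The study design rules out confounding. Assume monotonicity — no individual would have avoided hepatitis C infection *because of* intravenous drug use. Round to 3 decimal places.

PN ≈ 0.527

p₁ = P(outcome | exposed) = 764/1119 = 0.68275
p₀ = P(outcome | unexposed) = 185/573 = 0.32286
Under exogeneity and monotonicity, PN = (p₁ − p₀) / p₁.
PN = (0.68275 − 0.32286) / 0.68275 = 0.35989 / 0.68275 ≈ 0.5271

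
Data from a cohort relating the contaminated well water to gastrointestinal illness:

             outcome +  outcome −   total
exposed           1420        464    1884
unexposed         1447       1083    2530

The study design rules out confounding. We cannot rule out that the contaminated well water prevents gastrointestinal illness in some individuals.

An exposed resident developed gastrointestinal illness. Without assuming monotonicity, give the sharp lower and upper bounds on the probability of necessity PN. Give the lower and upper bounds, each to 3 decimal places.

p₁ = P(outcome | exposed) = 1420/1884 = 0.75372
p₀ = P(outcome | unexposed) = 1447/2530 = 0.57194
Under exogeneity alone the bounds on PN are max{0,(p₁−p₀)/p₁} ≤ PN ≤ min{1,(1−p₀)/p₁}.
  lower = (p₁ − p₀)/p₁ = 0.18178 / 0.75372 ≈ 0.2412
  upper = min{1, (1 − p₀)/p₁} = 0.42806 / 0.75372 ≈ 0.5679

0.241 ≤ PN ≤ 0.568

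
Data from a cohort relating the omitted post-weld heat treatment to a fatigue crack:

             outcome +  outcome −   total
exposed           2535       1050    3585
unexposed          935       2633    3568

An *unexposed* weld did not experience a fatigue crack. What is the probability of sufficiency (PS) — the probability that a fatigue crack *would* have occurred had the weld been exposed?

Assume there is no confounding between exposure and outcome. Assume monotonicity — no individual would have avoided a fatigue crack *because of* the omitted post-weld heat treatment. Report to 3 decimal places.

p₁ = P(outcome | exposed) = 2535/3585 = 0.70711
p₀ = P(outcome | unexposed) = 935/3568 = 0.26205
Under exogeneity and monotonicity, PS = (p₁ − p₀) / (1 − p₀).
PS = (0.70711 − 0.26205) / (1 − 0.26205) = 0.44506 / 0.73795 ≈ 0.6031

PS ≈ 0.603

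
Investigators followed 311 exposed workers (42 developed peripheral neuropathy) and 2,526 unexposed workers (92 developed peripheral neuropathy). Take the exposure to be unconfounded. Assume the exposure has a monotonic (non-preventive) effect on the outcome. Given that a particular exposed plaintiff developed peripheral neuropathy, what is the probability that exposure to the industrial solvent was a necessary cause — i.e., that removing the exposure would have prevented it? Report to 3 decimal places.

p₁ = P(outcome | exposed) = 42/311 = 0.13505
p₀ = P(outcome | unexposed) = 92/2526 = 0.036421
Under exogeneity and monotonicity, PN = (p₁ − p₀) / p₁.
PN = (0.13505 − 0.036421) / 0.13505 = 0.098627 / 0.13505 ≈ 0.7303

PN ≈ 0.730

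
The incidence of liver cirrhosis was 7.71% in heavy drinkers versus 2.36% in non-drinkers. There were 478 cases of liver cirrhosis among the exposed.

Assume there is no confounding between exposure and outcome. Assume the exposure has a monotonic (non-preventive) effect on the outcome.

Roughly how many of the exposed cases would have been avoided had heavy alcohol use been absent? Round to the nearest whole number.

p₁ = 0.0771, p₀ = 0.0236.
PN = (p₁ − p₀)/p₁ = (0.0771 − 0.0236) / 0.0771 ≈ 0.69390.
Attributable cases ≈ PN × (exposed cases) = 0.69390 × 478 ≈ 331.69.

about 332 cases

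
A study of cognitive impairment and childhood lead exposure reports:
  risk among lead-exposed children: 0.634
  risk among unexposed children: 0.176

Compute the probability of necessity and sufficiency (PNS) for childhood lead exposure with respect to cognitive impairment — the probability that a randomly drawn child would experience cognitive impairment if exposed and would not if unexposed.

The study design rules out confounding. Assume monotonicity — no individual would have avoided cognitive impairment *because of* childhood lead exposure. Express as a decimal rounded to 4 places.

PNS ≈ 0.4580

Let p₁ = 0.634, p₀ = 0.176.
Under exogeneity and monotonicity, PNS = p₁ − p₀.
PNS = 0.634 − 0.176 = 0.458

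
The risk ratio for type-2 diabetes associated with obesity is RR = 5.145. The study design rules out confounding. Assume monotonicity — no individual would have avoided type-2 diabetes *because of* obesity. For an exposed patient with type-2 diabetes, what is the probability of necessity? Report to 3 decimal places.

Under exogeneity and monotonicity, PN = (RR − 1) / RR = 1 − 1/RR.
PN = (5.145 − 1) / 5.145 = 4.145 / 5.145 ≈ 0.8056

PN ≈ 0.806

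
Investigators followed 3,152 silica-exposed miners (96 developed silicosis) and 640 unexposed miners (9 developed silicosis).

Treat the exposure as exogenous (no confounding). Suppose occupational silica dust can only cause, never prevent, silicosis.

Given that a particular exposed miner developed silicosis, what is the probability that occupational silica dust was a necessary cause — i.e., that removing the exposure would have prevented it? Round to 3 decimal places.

p₁ = P(outcome | exposed) = 96/3152 = 0.030457
p₀ = P(outcome | unexposed) = 9/640 = 0.014063
Under exogeneity and monotonicity, PN = (p₁ − p₀) / p₁.
PN = (0.030457 − 0.014063) / 0.030457 = 0.016394 / 0.030457 ≈ 0.5383

PN ≈ 0.538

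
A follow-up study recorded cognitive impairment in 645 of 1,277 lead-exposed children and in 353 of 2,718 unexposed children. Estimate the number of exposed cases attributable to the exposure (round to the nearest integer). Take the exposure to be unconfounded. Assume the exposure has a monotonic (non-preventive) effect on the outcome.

about 479 cases

p₁ = P(outcome | exposed) = 645/1277 = 0.50509
p₀ = P(outcome | unexposed) = 353/2718 = 0.12987
PN = (p₁ − p₀)/p₁ = (0.50509 − 0.12987) / 0.50509 ≈ 0.74287.
Attributable cases ≈ PN × (exposed cases) = 0.74287 × 645 ≈ 479.15.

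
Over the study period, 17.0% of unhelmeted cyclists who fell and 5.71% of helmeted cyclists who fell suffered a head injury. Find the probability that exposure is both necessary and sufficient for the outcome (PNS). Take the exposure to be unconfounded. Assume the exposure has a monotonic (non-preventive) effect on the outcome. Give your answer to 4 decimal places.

PNS ≈ 0.1129

p₁ = 0.17, p₀ = 0.0571.
Under exogeneity and monotonicity, PNS = p₁ − p₀.
PNS = 0.17 − 0.0571 = 0.1129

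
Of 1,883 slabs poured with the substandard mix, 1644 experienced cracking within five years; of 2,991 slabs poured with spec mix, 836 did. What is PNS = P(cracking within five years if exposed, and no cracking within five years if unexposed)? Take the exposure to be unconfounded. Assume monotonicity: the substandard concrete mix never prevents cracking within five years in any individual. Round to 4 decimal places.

p₁ = P(outcome | exposed) = 1644/1883 = 0.87307
p₀ = P(outcome | unexposed) = 836/2991 = 0.27951
Under exogeneity and monotonicity, PNS = p₁ − p₀.
PNS = 0.87307 − 0.27951 = 0.59357

PNS ≈ 0.5936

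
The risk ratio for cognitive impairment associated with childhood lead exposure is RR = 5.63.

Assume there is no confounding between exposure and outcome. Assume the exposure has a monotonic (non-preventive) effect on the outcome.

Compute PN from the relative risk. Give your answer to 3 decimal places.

PN ≈ 0.822

Under exogeneity and monotonicity, PN = (RR − 1) / RR = 1 − 1/RR.
PN = (5.63 − 1) / 5.63 = 4.63 / 5.63 ≈ 0.8224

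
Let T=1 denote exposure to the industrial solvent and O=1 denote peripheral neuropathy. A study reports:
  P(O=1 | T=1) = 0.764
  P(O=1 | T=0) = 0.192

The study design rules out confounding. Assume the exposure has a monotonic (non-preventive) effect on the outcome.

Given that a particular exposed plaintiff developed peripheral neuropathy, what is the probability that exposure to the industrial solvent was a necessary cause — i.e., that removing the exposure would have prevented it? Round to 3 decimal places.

Let p₁ = 0.764, p₀ = 0.192.
Under exogeneity and monotonicity, PN = (p₁ − p₀) / p₁.
PN = (0.764 − 0.192) / 0.764 = 0.572 / 0.764 ≈ 0.7487

PN ≈ 0.749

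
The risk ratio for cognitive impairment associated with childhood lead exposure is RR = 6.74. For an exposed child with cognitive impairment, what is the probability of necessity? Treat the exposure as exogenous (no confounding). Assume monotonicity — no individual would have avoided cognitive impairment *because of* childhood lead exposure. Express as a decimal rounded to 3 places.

PN ≈ 0.852

Under exogeneity and monotonicity, PN = (RR − 1) / RR = 1 − 1/RR.
PN = (6.74 − 1) / 6.74 = 5.74 / 6.74 ≈ 0.8516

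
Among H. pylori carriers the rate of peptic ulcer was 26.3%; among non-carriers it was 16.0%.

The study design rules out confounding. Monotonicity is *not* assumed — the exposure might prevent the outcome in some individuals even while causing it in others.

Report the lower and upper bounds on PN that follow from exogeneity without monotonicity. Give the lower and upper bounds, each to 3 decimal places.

p₁ = 0.263, p₀ = 0.16.
Under exogeneity alone the bounds on PN are max{0,(p₁−p₀)/p₁} ≤ PN ≤ min{1,(1−p₀)/p₁}.
  lower = (p₁ − p₀)/p₁ = 0.103 / 0.263 ≈ 0.3916
  upper = min{1, (1 − p₀)/p₁} = 0.84 / 0.263 ≈ 3.1939 → capped at 1

0.392 ≤ PN ≤ 1.000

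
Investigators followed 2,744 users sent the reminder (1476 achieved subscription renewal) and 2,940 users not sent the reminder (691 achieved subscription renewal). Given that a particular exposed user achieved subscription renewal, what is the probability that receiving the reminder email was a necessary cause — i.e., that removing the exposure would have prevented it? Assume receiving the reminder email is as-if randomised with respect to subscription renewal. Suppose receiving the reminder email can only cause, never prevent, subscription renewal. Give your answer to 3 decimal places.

p₁ = P(outcome | exposed) = 1476/2744 = 0.5379
p₀ = P(outcome | unexposed) = 691/2940 = 0.23503
Under exogeneity and monotonicity, PN = (p₁ − p₀) / p₁.
PN = (0.5379 − 0.23503) / 0.5379 = 0.30287 / 0.5379 ≈ 0.5631

PN ≈ 0.563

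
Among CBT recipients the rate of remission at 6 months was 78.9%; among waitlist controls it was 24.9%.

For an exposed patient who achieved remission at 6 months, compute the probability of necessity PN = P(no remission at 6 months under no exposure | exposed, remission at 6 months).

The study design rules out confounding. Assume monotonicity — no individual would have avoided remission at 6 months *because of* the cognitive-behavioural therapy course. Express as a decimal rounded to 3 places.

p₁ = 0.789, p₀ = 0.249.
Under exogeneity and monotonicity, PN = (p₁ − p₀) / p₁.
PN = (0.789 − 0.249) / 0.789 = 0.54 / 0.789 ≈ 0.6844

PN ≈ 0.684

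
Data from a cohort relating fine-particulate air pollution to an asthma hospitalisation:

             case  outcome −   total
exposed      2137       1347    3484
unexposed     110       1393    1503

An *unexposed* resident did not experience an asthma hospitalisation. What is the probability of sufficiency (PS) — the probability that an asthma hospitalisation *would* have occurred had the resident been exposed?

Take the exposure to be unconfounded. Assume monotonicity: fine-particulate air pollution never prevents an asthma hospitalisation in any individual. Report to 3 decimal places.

PS ≈ 0.583

p₁ = P(outcome | exposed) = 2137/3484 = 0.61338
p₀ = P(outcome | unexposed) = 110/1503 = 0.073187
Under exogeneity and monotonicity, PS = (p₁ − p₀)/(1 − p₀).
PS = (0.61338 − 0.073187) / 0.92681 ≈ 0.5828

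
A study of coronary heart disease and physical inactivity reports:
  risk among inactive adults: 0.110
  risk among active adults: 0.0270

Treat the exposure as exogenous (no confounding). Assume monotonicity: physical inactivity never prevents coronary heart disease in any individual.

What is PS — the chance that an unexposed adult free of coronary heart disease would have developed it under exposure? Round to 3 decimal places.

PS ≈ 0.085

Let p₁ = 0.11, p₀ = 0.027.
Under exogeneity and monotonicity, PS = (p₁ − p₀) / (1 − p₀).
PS = (0.11 − 0.027) / (1 − 0.027) = 0.083 / 0.973 ≈ 0.0853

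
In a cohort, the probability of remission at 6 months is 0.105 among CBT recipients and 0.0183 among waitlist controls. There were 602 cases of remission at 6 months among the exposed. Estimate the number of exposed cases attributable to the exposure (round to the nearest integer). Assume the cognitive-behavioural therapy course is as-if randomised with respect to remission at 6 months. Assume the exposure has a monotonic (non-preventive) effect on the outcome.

Let p₁ = 0.105, p₀ = 0.0183.
PN = (p₁ − p₀)/p₁ = (0.105 − 0.0183) / 0.105 ≈ 0.82571.
Attributable cases ≈ PN × (exposed cases) = 0.82571 × 602 ≈ 497.08.

about 497 cases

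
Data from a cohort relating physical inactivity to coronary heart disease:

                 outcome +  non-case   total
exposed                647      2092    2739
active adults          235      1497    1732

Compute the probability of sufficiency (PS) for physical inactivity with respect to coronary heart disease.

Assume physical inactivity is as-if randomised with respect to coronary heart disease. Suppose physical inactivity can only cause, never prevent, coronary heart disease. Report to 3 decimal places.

PS ≈ 0.116

p₁ = P(outcome | exposed) = 647/2739 = 0.23622
p₀ = P(outcome | unexposed) = 235/1732 = 0.13568
Under exogeneity and monotonicity, PS = (p₁ − p₀)/(1 − p₀).
PS = (0.23622 − 0.13568) / 0.86432 ≈ 0.1163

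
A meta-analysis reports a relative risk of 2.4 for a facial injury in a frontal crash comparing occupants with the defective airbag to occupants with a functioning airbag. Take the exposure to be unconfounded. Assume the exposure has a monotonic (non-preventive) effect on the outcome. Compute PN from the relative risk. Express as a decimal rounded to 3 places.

Under exogeneity and monotonicity, PN = (RR − 1) / RR = 1 − 1/RR.
PN = (2.4 − 1) / 2.4 = 1.4 / 2.4 ≈ 0.5833

PN ≈ 0.583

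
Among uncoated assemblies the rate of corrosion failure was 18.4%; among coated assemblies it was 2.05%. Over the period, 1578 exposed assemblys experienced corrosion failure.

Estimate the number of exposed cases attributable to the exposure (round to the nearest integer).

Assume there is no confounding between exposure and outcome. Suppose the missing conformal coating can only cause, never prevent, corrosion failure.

p₁ = 0.184, p₀ = 0.0205.
PN = (p₁ − p₀)/p₁ = (0.184 − 0.0205) / 0.184 ≈ 0.88859.
Attributable cases ≈ PN × (exposed cases) = 0.88859 × 1578 ≈ 1402.19.

about 1402 cases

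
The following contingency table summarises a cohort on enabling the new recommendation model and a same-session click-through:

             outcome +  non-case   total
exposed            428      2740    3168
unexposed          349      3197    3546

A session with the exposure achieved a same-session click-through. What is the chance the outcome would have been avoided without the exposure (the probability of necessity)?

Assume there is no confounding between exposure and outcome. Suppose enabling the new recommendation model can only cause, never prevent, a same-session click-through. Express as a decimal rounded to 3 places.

p₁ = P(outcome | exposed) = 428/3168 = 0.1351
p₀ = P(outcome | unexposed) = 349/3546 = 0.098421
Under exogeneity and monotonicity, PN = (p₁ − p₀) / p₁.
PN = (0.1351 − 0.098421) / 0.1351 = 0.03668 / 0.1351 ≈ 0.2715

PN ≈ 0.272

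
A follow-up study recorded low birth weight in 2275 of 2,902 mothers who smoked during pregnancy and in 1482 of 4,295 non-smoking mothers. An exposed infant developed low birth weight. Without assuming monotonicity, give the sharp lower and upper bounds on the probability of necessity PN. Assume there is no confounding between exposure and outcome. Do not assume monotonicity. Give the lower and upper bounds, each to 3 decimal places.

p₁ = P(outcome | exposed) = 2275/2902 = 0.78394
p₀ = P(outcome | unexposed) = 1482/4295 = 0.34505
Under exogeneity alone the bounds on PN are max{0,(p₁−p₀)/p₁} ≤ PN ≤ min{1,(1−p₀)/p₁}.
  lower = (p₁ − p₀)/p₁ = 0.43889 / 0.78394 ≈ 0.5598
  upper = min{1, (1 − p₀)/p₁} = 0.65495 / 0.78394 ≈ 0.8355

0.560 ≤ PN ≤ 0.835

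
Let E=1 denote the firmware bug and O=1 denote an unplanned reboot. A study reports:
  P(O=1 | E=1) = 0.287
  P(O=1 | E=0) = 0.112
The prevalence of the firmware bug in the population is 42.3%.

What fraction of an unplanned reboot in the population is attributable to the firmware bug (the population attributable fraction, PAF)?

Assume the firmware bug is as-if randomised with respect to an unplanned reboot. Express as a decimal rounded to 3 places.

PAF ≈ 0.398

Let p₁ = 0.287, p₀ = 0.112.
Overall risk P(Y=1) = π·p₁ + (1−π)·p₀ = 0.423×0.287 + 0.577×0.112 = 0.18602.
Under exogeneity, PAF = [P(Y=1) − p₀] / P(Y=1).
PAF = (0.18602 − 0.112) / 0.18602 ≈ 0.3979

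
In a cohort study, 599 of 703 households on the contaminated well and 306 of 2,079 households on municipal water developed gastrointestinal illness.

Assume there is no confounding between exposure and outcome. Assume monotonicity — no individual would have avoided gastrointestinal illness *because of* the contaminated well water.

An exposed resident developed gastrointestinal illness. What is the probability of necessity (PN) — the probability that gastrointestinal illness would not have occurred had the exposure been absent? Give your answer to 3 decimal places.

p₁ = P(outcome | exposed) = 599/703 = 0.85206
p₀ = P(outcome | unexposed) = 306/2079 = 0.14719
Under exogeneity and monotonicity, PN = (p₁ − p₀) / p₁.
PN = (0.85206 − 0.14719) / 0.85206 = 0.70488 / 0.85206 ≈ 0.8273

PN ≈ 0.827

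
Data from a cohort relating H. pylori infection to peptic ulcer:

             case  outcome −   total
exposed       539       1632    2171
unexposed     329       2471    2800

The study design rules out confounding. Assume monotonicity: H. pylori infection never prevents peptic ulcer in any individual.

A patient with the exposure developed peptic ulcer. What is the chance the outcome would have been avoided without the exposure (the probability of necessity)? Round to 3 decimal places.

p₁ = P(outcome | exposed) = 539/2171 = 0.24827
p₀ = P(outcome | unexposed) = 329/2800 = 0.1175
Under exogeneity and monotonicity, PN = (p₁ − p₀)/p₁.
PN = (0.24827 − 0.1175) / 0.24827 ≈ 0.5267

PN ≈ 0.527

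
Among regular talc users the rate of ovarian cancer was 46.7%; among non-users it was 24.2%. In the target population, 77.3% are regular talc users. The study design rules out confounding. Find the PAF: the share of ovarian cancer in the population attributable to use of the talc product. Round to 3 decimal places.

p₁ = 0.467, p₀ = 0.242.
Overall risk P(Y=1) = π·p₁ + (1−π)·p₀ = 0.773×0.467 + 0.227×0.242 = 0.41592.
Under exogeneity, PAF = [P(Y=1) − p₀] / P(Y=1).
PAF = (0.41592 − 0.242) / 0.41592 ≈ 0.4182

PAF ≈ 0.418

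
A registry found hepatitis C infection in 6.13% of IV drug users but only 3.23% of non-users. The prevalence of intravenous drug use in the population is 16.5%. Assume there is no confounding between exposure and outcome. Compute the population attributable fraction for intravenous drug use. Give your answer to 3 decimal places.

p₁ = 0.0613, p₀ = 0.0323.
Overall risk P(Y=1) = π·p₁ + (1−π)·p₀ = 0.165×0.0613 + 0.835×0.0323 = 0.037085.
Under exogeneity, PAF = [P(Y=1) − p₀] / P(Y=1).
PAF = (0.037085 − 0.0323) / 0.037085 ≈ 0.1290

PAF ≈ 0.129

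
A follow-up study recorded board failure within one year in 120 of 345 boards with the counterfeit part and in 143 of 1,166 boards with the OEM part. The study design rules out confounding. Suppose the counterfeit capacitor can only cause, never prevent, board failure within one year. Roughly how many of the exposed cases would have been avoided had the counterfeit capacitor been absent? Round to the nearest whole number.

p₁ = P(outcome | exposed) = 120/345 = 0.34783
p₀ = P(outcome | unexposed) = 143/1166 = 0.12264
PN = (p₁ − p₀)/p₁ = (0.34783 − 0.12264) / 0.34783 ≈ 0.64741.
Attributable cases ≈ PN × (exposed cases) = 0.64741 × 120 ≈ 77.69.

about 78 cases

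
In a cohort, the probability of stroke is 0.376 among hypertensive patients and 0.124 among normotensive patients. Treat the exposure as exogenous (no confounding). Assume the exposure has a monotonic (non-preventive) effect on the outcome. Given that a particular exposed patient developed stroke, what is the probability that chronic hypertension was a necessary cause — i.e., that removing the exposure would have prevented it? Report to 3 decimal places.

PN ≈ 0.670

Let p₁ = 0.376, p₀ = 0.124.
Under exogeneity and monotonicity, PN = (p₁ − p₀) / p₁.
PN = (0.376 − 0.124) / 0.376 = 0.252 / 0.376 ≈ 0.6702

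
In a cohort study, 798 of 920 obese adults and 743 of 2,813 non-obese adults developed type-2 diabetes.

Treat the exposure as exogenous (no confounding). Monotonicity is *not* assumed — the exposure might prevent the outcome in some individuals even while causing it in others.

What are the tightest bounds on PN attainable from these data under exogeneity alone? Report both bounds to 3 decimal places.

0.695 ≤ PN ≤ 0.848

p₁ = P(outcome | exposed) = 798/920 = 0.86739
p₀ = P(outcome | unexposed) = 743/2813 = 0.26413
Under exogeneity alone the bounds on PN are max{0,(p₁−p₀)/p₁} ≤ PN ≤ min{1,(1−p₀)/p₁}.
  lower = (p₁ − p₀)/p₁ = 0.60326 / 0.86739 ≈ 0.6955
  upper = min{1, (1 − p₀)/p₁} = 0.73587 / 0.86739 ≈ 0.8484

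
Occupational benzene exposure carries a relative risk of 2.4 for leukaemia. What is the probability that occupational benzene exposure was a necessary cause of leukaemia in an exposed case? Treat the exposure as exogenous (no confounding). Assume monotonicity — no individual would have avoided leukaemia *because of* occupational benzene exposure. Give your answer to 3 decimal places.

Under exogeneity and monotonicity, PN = (RR − 1) / RR = 1 − 1/RR.
PN = (2.4 − 1) / 2.4 = 1.4 / 2.4 ≈ 0.5833

PN ≈ 0.583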